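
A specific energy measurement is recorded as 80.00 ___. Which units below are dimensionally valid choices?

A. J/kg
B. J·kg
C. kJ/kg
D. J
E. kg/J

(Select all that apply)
A, C

specific energy has SI base units: m^2 / s^2

Checking each option against m^2 / s^2:
  A. J/kg: ✓ matches
  B. J·kg: ✗ does not match
  C. kJ/kg: ✓ matches
  D. J: ✗ does not match
  E. kg/J: ✗ does not match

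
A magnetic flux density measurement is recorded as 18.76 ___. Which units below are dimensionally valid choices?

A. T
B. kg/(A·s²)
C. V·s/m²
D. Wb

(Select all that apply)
A, B, C

magnetic flux density has SI base units: kg / (A * s^2)

Checking each option against kg / (A * s^2):
  A. T: ✓ matches
  B. kg/(A·s²): ✓ matches
  C. V·s/m²: ✓ matches
  D. Wb: ✗ does not match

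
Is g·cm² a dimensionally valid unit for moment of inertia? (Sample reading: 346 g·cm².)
Yes

moment of inertia has SI base units: kg * m^2
g·cm² reduces to the same SI base units, so it is a valid unit for moment of inertia.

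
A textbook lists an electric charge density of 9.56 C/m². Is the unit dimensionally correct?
No

electric charge density has SI base units: A * s / m^3
C/m² does NOT reduce to A * s / m^3; a valid unit for electric charge density would be e.g. C/m³.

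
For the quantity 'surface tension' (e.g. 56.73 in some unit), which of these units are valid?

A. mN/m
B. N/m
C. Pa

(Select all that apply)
A, B

surface tension has SI base units: kg / s^2

Checking each option against kg / s^2:
  A. mN/m: ✓ matches
  B. N/m: ✓ matches
  C. Pa: ✗ does not match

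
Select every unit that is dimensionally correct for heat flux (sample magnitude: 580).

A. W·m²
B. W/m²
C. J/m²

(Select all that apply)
B

heat flux has SI base units: kg / s^3

Checking each option against kg / s^3:
  A. W·m²: ✗ does not match
  B. W/m²: ✓ matches
  C. J/m²: ✗ does not match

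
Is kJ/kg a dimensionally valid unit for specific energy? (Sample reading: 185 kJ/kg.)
Yes

specific energy has SI base units: m^2 / s^2
kJ/kg reduces to the same SI base units, so it is a valid unit for specific energy.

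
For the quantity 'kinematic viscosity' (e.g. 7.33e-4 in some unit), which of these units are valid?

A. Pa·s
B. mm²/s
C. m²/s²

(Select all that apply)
B

kinematic viscosity has SI base units: m^2 / s

Checking each option against m^2 / s:
  A. Pa·s: ✗ does not match
  B. mm²/s: ✓ matches
  C. m²/s²: ✗ does not match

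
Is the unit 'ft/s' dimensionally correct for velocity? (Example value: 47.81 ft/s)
Yes

velocity has SI base units: m / s
ft/s reduces to the same SI base units, so it is a valid unit for velocity.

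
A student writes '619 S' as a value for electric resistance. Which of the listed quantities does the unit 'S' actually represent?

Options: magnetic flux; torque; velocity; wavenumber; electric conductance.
electric conductance

electric resistance should have units dimensionally equivalent to kg * m^2 / (A^2 * s^3) (e.g. Ω).
The given unit 'S' reduces to A^2 * s^3 / (kg * m^2). Of the listed options, that is the dimensionality of electric conductance.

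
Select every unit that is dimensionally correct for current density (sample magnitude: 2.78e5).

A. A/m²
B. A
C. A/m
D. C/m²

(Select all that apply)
A

current density has SI base units: A / m^2

Checking each option against A / m^2:
  A. A/m²: ✓ matches
  B. A: ✗ does not match
  C. A/m: ✗ does not match
  D. C/m²: ✗ does not match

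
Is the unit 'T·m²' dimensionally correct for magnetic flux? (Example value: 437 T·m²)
Yes

magnetic flux has SI base units: kg * m^2 / (A * s^2)
T·m² reduces to the same SI base units, so it is a valid unit for magnetic flux.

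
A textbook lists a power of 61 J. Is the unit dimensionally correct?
No

power has SI base units: kg * m^2 / s^3
J does NOT reduce to kg * m^2 / s^3; a valid unit for power would be e.g. W.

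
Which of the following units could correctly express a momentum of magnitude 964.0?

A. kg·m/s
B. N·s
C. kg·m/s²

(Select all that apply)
A, B

momentum has SI base units: kg * m / s

Checking each option against kg * m / s:
  A. kg·m/s: ✓ matches
  B. N·s: ✓ matches
  C. kg·m/s²: ✗ does not match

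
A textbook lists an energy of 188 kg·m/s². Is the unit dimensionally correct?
No

energy has SI base units: kg * m^2 / s^2
kg·m/s² does NOT reduce to kg * m^2 / s^2; a valid unit for energy would be e.g. J.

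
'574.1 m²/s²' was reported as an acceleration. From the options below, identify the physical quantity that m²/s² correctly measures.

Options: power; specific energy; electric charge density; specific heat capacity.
specific energy

acceleration should have units dimensionally equivalent to m / s^2 (e.g. m/s²).
The given unit 'm²/s²' reduces to m^2 / s^2. Of the listed options, that is the dimensionality of specific energy.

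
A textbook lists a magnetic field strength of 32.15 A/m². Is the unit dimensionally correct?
No

magnetic field strength has SI base units: A / m
A/m² does NOT reduce to A / m; a valid unit for magnetic field strength would be e.g. A/m.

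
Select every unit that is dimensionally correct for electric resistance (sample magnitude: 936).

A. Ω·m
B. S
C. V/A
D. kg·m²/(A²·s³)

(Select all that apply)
C, D

electric resistance has SI base units: kg * m^2 / (A^2 * s^3)

Checking each option against kg * m^2 / (A^2 * s^3):
  A. Ω·m: ✗ does not match
  B. S: ✗ does not match
  C. V/A: ✓ matches
  D. kg·m²/(A²·s³): ✓ matches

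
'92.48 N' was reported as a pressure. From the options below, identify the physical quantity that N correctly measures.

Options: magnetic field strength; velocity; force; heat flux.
force

pressure should have units dimensionally equivalent to kg / (m * s^2) (e.g. Pa).
The given unit 'N' reduces to kg * m / s^2. Of the listed options, that is the dimensionality of force.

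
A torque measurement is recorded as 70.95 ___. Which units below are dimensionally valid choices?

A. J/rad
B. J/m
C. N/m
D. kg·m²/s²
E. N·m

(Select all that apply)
A, D, E

torque has SI base units: kg * m^2 / s^2

Checking each option against kg * m^2 / s^2:
  A. J/rad: ✓ matches
  B. J/m: ✗ does not match
  C. N/m: ✗ does not match
  D. kg·m²/s²: ✓ matches
  E. N·m: ✓ matches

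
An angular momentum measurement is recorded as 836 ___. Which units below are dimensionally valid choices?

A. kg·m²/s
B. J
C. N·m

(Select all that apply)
A

angular momentum has SI base units: kg * m^2 / s

Checking each option against kg * m^2 / s:
  A. kg·m²/s: ✓ matches
  B. J: ✗ does not match
  C. N·m: ✗ does not match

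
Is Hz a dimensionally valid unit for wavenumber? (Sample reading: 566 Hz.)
No

wavenumber has SI base units: 1 / m
Hz does NOT reduce to 1 / m; a valid unit for wavenumber would be e.g. 1/m.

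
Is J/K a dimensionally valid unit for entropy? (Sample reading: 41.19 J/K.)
Yes

entropy has SI base units: kg * m^2 / (s^2 * K)
J/K reduces to the same SI base units, so it is a valid unit for entropy.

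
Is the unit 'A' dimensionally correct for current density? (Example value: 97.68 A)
No

current density has SI base units: A / m^2
A does NOT reduce to A / m^2; a valid unit for current density would be e.g. A/m².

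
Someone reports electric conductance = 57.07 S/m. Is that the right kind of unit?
No

electric conductance has SI base units: A^2 * s^3 / (kg * m^2)
S/m does NOT reduce to A^2 * s^3 / (kg * m^2); a valid unit for electric conductance would be e.g. S.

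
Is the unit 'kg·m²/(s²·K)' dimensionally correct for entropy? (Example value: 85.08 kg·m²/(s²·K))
Yes

entropy has SI base units: kg * m^2 / (s^2 * K)
kg·m²/(s²·K) reduces to the same SI base units, so it is a valid unit for entropy.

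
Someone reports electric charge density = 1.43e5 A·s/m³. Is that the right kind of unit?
Yes

electric charge density has SI base units: A * s / m^3
A·s/m³ reduces to the same SI base units, so it is a valid unit for electric charge density.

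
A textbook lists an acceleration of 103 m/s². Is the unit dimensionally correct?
Yes

acceleration has SI base units: m / s^2
m/s² reduces to the same SI base units, so it is a valid unit for acceleration.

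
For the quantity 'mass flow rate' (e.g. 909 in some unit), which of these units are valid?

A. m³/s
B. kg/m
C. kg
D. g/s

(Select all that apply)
D

mass flow rate has SI base units: kg / s

Checking each option against kg / s:
  A. m³/s: ✗ does not match
  B. kg/m: ✗ does not match
  C. kg: ✗ does not match
  D. g/s: ✓ matches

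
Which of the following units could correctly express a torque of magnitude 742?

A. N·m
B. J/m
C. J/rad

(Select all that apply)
A, C

torque has SI base units: kg * m^2 / s^2

Checking each option against kg * m^2 / s^2:
  A. N·m: ✓ matches
  B. J/m: ✗ does not match
  C. J/rad: ✓ matches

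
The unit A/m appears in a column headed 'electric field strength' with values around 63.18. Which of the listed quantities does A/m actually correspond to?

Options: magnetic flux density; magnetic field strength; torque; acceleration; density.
magnetic field strength

electric field strength should have units dimensionally equivalent to kg * m / (A * s^3) (e.g. V/m).
The given unit 'A/m' reduces to A / m. Of the listed options, that is the dimensionality of magnetic field strength.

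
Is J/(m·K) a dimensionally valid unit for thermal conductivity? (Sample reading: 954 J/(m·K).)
No

thermal conductivity has SI base units: kg * m / (s^3 * K)
J/(m·K) does NOT reduce to kg * m / (s^3 * K); a valid unit for thermal conductivity would be e.g. W/(m·K).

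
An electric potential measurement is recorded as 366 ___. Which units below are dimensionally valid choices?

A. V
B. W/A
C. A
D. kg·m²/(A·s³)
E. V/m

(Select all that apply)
A, B, D

electric potential has SI base units: kg * m^2 / (A * s^3)

Checking each option against kg * m^2 / (A * s^3):
  A. V: ✓ matches
  B. W/A: ✓ matches
  C. A: ✗ does not match
  D. kg·m²/(A·s³): ✓ matches
  E. V/m: ✗ does not match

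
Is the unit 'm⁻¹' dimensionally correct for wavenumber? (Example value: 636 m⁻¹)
Yes

wavenumber has SI base units: 1 / m
m⁻¹ reduces to the same SI base units, so it is a valid unit for wavenumber.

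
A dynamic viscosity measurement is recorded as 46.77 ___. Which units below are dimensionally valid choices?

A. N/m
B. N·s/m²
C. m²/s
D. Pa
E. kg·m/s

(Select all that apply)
B

dynamic viscosity has SI base units: kg / (m * s)

Checking each option against kg / (m * s):
  A. N/m: ✗ does not match
  B. N·s/m²: ✓ matches
  C. m²/s: ✗ does not match
  D. Pa: ✗ does not match
  E. kg·m/s: ✗ does not match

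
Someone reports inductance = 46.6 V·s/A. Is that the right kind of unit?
Yes

inductance has SI base units: kg * m^2 / (A^2 * s^2)
V·s/A reduces to the same SI base units, so it is a valid unit for inductance.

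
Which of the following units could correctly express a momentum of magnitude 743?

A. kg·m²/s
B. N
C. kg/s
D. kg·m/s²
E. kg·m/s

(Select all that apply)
E

momentum has SI base units: kg * m / s

Checking each option against kg * m / s:
  A. kg·m²/s: ✗ does not match
  B. N: ✗ does not match
  C. kg/s: ✗ does not match
  D. kg·m/s²: ✗ does not match
  E. kg·m/s: ✓ matches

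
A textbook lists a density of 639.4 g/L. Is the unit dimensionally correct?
Yes

density has SI base units: kg / m^3
g/L reduces to the same SI base units, so it is a valid unit for density.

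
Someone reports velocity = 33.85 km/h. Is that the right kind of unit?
Yes

velocity has SI base units: m / s
km/h reduces to the same SI base units, so it is a valid unit for velocity.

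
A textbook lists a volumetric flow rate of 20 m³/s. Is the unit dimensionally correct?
Yes

volumetric flow rate has SI base units: m^3 / s
m³/s reduces to the same SI base units, so it is a valid unit for volumetric flow rate.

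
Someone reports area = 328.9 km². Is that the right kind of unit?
Yes

area has SI base units: m^2
km² reduces to the same SI base units, so it is a valid unit for area.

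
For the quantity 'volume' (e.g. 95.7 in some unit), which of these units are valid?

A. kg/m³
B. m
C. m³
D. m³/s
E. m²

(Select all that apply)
C

volume has SI base units: m^3

Checking each option against m^3:
  A. kg/m³: ✗ does not match
  B. m: ✗ does not match
  C. m³: ✓ matches
  D. m³/s: ✗ does not match
  E. m²: ✗ does not match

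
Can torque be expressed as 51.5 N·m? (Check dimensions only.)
Yes

torque has SI base units: kg * m^2 / s^2
N·m reduces to the same SI base units, so it is a valid unit for torque.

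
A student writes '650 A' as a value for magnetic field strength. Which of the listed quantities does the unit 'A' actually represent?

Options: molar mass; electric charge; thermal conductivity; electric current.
electric current

magnetic field strength should have units dimensionally equivalent to A / m (e.g. A/m).
The given unit 'A' reduces to A. Of the listed options, that is the dimensionality of electric current.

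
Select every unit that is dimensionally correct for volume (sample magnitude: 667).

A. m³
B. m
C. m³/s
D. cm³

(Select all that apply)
A, D

volume has SI base units: m^3

Checking each option against m^3:
  A. m³: ✓ matches
  B. m: ✗ does not match
  C. m³/s: ✗ does not match
  D. cm³: ✓ matches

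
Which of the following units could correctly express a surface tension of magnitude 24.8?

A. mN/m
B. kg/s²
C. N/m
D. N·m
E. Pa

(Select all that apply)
A, B, C

surface tension has SI base units: kg / s^2

Checking each option against kg / s^2:
  A. mN/m: ✓ matches
  B. kg/s²: ✓ matches
  C. N/m: ✓ matches
  D. N·m: ✗ does not match
  E. Pa: ✗ does not match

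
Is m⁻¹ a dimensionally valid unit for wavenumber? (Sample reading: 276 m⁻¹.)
Yes

wavenumber has SI base units: 1 / m
m⁻¹ reduces to the same SI base units, so it is a valid unit for wavenumber.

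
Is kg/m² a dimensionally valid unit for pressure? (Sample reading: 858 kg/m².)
No

pressure has SI base units: kg / (m * s^2)
kg/m² does NOT reduce to kg / (m * s^2); a valid unit for pressure would be e.g. Pa.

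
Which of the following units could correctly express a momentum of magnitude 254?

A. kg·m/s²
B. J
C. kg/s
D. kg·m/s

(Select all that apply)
D

momentum has SI base units: kg * m / s

Checking each option against kg * m / s:
  A. kg·m/s²: ✗ does not match
  B. J: ✗ does not match
  C. kg/s: ✗ does not match
  D. kg·m/s: ✓ matches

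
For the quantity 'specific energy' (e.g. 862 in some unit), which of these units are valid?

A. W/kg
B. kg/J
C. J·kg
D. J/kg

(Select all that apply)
D

specific energy has SI base units: m^2 / s^2

Checking each option against m^2 / s^2:
  A. W/kg: ✗ does not match
  B. kg/J: ✗ does not match
  C. J·kg: ✗ does not match
  D. J/kg: ✓ matches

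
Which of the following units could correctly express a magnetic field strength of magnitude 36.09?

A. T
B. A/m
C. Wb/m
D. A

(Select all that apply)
B

magnetic field strength has SI base units: A / m

Checking each option against A / m:
  A. T: ✗ does not match
  B. A/m: ✓ matches
  C. Wb/m: ✗ does not match
  D. A: ✗ does not match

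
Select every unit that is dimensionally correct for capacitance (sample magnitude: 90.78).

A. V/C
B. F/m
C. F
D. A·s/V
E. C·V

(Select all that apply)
C, D

capacitance has SI base units: A^2 * s^4 / (kg * m^2)

Checking each option against A^2 * s^4 / (kg * m^2):
  A. V/C: ✗ does not match
  B. F/m: ✗ does not match
  C. F: ✓ matches
  D. A·s/V: ✓ matches
  E. C·V: ✗ does not match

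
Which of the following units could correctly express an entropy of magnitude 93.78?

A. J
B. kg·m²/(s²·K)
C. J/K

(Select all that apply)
B, C

entropy has SI base units: kg * m^2 / (s^2 * K)

Checking each option against kg * m^2 / (s^2 * K):
  A. J: ✗ does not match
  B. kg·m²/(s²·K): ✓ matches
  C. J/K: ✓ matches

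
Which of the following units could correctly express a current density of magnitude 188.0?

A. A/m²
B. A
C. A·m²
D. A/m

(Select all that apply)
A

current density has SI base units: A / m^2

Checking each option against A / m^2:
  A. A/m²: ✓ matches
  B. A: ✗ does not match
  C. A·m²: ✗ does not match
  D. A/m: ✗ does not match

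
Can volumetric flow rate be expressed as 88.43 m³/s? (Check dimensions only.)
Yes

volumetric flow rate has SI base units: m^3 / s
m³/s reduces to the same SI base units, so it is a valid unit for volumetric flow rate.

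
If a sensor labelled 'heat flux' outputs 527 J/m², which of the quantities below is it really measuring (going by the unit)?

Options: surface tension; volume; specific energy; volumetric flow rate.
surface tension

heat flux should have units dimensionally equivalent to kg / s^3 (e.g. W/m²).
The given unit 'J/m²' reduces to kg / s^2. Of the listed options, that is the dimensionality of surface tension.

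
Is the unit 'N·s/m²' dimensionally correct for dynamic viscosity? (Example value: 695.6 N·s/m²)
Yes

dynamic viscosity has SI base units: kg / (m * s)
N·s/m² reduces to the same SI base units, so it is a valid unit for dynamic viscosity.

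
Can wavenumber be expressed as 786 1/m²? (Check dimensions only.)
No

wavenumber has SI base units: 1 / m
1/m² does NOT reduce to 1 / m; a valid unit for wavenumber would be e.g. 1/m.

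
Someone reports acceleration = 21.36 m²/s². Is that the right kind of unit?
No

acceleration has SI base units: m / s^2
m²/s² does NOT reduce to m / s^2; a valid unit for acceleration would be e.g. m/s².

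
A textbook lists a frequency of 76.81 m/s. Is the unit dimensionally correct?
No

frequency has SI base units: 1 / s
m/s does NOT reduce to 1 / s; a valid unit for frequency would be e.g. Hz.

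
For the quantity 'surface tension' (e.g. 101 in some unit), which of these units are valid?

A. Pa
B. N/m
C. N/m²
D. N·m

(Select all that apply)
B

surface tension has SI base units: kg / s^2

Checking each option against kg / s^2:
  A. Pa: ✗ does not match
  B. N/m: ✓ matches
  C. N/m²: ✗ does not match
  D. N·m: ✗ does not match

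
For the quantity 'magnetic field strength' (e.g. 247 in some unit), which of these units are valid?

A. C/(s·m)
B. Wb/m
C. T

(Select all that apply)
A

magnetic field strength has SI base units: A / m

Checking each option against A / m:
  A. C/(s·m): ✓ matches
  B. Wb/m: ✗ does not match
  C. T: ✗ does not match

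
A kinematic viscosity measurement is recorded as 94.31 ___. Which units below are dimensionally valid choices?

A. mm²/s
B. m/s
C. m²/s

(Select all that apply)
A, C

kinematic viscosity has SI base units: m^2 / s

Checking each option against m^2 / s:
  A. mm²/s: ✓ matches
  B. m/s: ✗ does not match
  C. m²/s: ✓ matches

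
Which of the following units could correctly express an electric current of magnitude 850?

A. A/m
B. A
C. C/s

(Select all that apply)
B, C

electric current has SI base units: A

Checking each option against A:
  A. A/m: ✗ does not match
  B. A: ✓ matches
  C. C/s: ✓ matches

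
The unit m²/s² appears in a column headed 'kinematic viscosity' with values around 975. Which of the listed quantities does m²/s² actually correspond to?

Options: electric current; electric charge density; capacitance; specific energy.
specific energy

kinematic viscosity should have units dimensionally equivalent to m^2 / s (e.g. m²/s).
The given unit 'm²/s²' reduces to m^2 / s^2. Of the listed options, that is the dimensionality of specific energy.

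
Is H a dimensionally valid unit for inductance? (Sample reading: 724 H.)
Yes

inductance has SI base units: kg * m^2 / (A^2 * s^2)
H reduces to the same SI base units, so it is a valid unit for inductance.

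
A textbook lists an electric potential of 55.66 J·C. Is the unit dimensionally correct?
No

electric potential has SI base units: kg * m^2 / (A * s^3)
J·C does NOT reduce to kg * m^2 / (A * s^3); a valid unit for electric potential would be e.g. V.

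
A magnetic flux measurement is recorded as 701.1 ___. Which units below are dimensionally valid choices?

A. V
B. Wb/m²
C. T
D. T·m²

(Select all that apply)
D

magnetic flux has SI base units: kg * m^2 / (A * s^2)

Checking each option against kg * m^2 / (A * s^2):
  A. V: ✗ does not match
  B. Wb/m²: ✗ does not match
  C. T: ✗ does not match
  D. T·m²: ✓ matches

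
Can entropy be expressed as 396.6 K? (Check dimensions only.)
No

entropy has SI base units: kg * m^2 / (s^2 * K)
K does NOT reduce to kg * m^2 / (s^2 * K); a valid unit for entropy would be e.g. J/K.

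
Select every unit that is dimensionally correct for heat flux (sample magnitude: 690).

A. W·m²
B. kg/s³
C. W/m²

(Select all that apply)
B, C

heat flux has SI base units: kg / s^3

Checking each option against kg / s^3:
  A. W·m²: ✗ does not match
  B. kg/s³: ✓ matches
  C. W/m²: ✓ matches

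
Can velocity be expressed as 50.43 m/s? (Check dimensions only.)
Yes

velocity has SI base units: m / s
m/s reduces to the same SI base units, so it is a valid unit for velocity.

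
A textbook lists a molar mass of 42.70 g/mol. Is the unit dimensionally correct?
Yes

molar mass has SI base units: kg / mol
g/mol reduces to the same SI base units, so it is a valid unit for molar mass.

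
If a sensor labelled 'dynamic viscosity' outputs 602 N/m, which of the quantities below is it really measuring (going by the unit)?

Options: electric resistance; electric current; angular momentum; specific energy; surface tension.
surface tension

dynamic viscosity should have units dimensionally equivalent to kg / (m * s) (e.g. Pa·s).
The given unit 'N/m' reduces to kg / s^2. Of the listed options, that is the dimensionality of surface tension.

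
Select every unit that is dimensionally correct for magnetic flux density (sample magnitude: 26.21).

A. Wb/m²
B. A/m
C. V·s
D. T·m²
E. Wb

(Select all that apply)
A

magnetic flux density has SI base units: kg / (A * s^2)

Checking each option against kg / (A * s^2):
  A. Wb/m²: ✓ matches
  B. A/m: ✗ does not match
  C. V·s: ✗ does not match
  D. T·m²: ✗ does not match
  E. Wb: ✗ does not match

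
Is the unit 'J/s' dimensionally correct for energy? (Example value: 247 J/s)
No

energy has SI base units: kg * m^2 / s^2
J/s does NOT reduce to kg * m^2 / s^2; a valid unit for energy would be e.g. J.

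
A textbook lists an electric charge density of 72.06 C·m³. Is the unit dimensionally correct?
No

electric charge density has SI base units: A * s / m^3
C·m³ does NOT reduce to A * s / m^3; a valid unit for electric charge density would be e.g. C/m³.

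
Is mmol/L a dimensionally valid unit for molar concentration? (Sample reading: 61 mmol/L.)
Yes

molar concentration has SI base units: mol / m^3
mmol/L reduces to the same SI base units, so it is a valid unit for molar concentration.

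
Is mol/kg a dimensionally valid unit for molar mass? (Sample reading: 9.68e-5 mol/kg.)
No

molar mass has SI base units: kg / mol
mol/kg does NOT reduce to kg / mol; a valid unit for molar mass would be e.g. kg/mol.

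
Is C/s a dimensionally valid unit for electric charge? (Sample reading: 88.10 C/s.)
No

electric charge has SI base units: A * s
C/s does NOT reduce to A * s; a valid unit for electric charge would be e.g. C.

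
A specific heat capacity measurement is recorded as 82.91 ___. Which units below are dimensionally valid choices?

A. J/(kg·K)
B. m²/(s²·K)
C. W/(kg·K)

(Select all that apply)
A, B

specific heat capacity has SI base units: m^2 / (s^2 * K)

Checking each option against m^2 / (s^2 * K):
  A. J/(kg·K): ✓ matches
  B. m²/(s²·K): ✓ matches
  C. W/(kg·K): ✗ does not match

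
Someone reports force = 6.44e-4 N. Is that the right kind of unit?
Yes

force has SI base units: kg * m / s^2
N reduces to the same SI base units, so it is a valid unit for force.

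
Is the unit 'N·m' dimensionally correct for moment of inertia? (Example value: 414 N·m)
No

moment of inertia has SI base units: kg * m^2
N·m does NOT reduce to kg * m^2; a valid unit for moment of inertia would be e.g. kg·m².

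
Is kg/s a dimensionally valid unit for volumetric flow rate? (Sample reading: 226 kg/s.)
No

volumetric flow rate has SI base units: m^3 / s
kg/s does NOT reduce to m^3 / s; a valid unit for volumetric flow rate would be e.g. m³/s.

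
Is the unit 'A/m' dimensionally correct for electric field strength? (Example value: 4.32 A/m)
No

electric field strength has SI base units: kg * m / (A * s^3)
A/m does NOT reduce to kg * m / (A * s^3); a valid unit for electric field strength would be e.g. V/m.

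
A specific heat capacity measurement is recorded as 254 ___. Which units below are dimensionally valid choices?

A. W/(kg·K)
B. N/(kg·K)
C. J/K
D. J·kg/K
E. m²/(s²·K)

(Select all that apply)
E

specific heat capacity has SI base units: m^2 / (s^2 * K)

Checking each option against m^2 / (s^2 * K):
  A. W/(kg·K): ✗ does not match
  B. N/(kg·K): ✗ does not match
  C. J/K: ✗ does not match
  D. J·kg/K: ✗ does not match
  E. m²/(s²·K): ✓ matches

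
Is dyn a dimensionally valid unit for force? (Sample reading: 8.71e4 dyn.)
Yes

force has SI base units: kg * m / s^2
dyn reduces to the same SI base units, so it is a valid unit for force.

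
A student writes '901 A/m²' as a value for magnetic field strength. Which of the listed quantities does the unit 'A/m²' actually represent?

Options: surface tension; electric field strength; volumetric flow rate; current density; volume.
current density

magnetic field strength should have units dimensionally equivalent to A / m (e.g. A/m).
The given unit 'A/m²' reduces to A / m^2. Of the listed options, that is the dimensionality of current density.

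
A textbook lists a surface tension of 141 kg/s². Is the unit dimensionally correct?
Yes

surface tension has SI base units: kg / s^2
kg/s² reduces to the same SI base units, so it is a valid unit for surface tension.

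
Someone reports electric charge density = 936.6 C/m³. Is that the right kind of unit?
Yes

electric charge density has SI base units: A * s / m^3
C/m³ reduces to the same SI base units, so it is a valid unit for electric charge density.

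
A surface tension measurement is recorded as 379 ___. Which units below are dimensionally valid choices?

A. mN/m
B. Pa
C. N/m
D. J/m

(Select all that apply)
A, C

surface tension has SI base units: kg / s^2

Checking each option against kg / s^2:
  A. mN/m: ✓ matches
  B. Pa: ✗ does not match
  C. N/m: ✓ matches
  D. J/m: ✗ does not match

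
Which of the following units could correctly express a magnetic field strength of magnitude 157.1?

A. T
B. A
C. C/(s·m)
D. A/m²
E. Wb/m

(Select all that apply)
C

magnetic field strength has SI base units: A / m

Checking each option against A / m:
  A. T: ✗ does not match
  B. A: ✗ does not match
  C. C/(s·m): ✓ matches
  D. A/m²: ✗ does not match
  E. Wb/m: ✗ does not match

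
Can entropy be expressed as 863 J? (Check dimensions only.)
No

entropy has SI base units: kg * m^2 / (s^2 * K)
J does NOT reduce to kg * m^2 / (s^2 * K); a valid unit for entropy would be e.g. J/K.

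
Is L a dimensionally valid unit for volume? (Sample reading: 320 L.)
Yes

volume has SI base units: m^3
L reduces to the same SI base units, so it is a valid unit for volume.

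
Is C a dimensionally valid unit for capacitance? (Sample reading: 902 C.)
No

capacitance has SI base units: A^2 * s^4 / (kg * m^2)
C does NOT reduce to A^2 * s^4 / (kg * m^2); a valid unit for capacitance would be e.g. F.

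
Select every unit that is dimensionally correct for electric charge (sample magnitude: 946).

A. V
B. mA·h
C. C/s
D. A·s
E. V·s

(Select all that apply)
B, D

electric charge has SI base units: A * s

Checking each option against A * s:
  A. V: ✗ does not match
  B. mA·h: ✓ matches
  C. C/s: ✗ does not match
  D. A·s: ✓ matches
  E. V·s: ✗ does not match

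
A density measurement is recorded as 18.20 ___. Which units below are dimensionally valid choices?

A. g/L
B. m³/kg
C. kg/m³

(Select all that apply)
A, C

density has SI base units: kg / m^3

Checking each option against kg / m^3:
  A. g/L: ✓ matches
  B. m³/kg: ✗ does not match
  C. kg/m³: ✓ matches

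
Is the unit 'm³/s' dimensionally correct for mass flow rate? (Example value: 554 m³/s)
No

mass flow rate has SI base units: kg / s
m³/s does NOT reduce to kg / s; a valid unit for mass flow rate would be e.g. kg/s.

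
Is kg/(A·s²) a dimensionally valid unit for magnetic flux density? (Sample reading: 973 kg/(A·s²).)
Yes

magnetic flux density has SI base units: kg / (A * s^2)
kg/(A·s²) reduces to the same SI base units, so it is a valid unit for magnetic flux density.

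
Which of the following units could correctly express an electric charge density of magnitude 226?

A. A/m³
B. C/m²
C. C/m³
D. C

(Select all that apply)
C

electric charge density has SI base units: A * s / m^3

Checking each option against A * s / m^3:
  A. A/m³: ✗ does not match
  B. C/m²: ✗ does not match
  C. C/m³: ✓ matches
  D. C: ✗ does not match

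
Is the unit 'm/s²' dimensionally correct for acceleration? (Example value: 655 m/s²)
Yes

acceleration has SI base units: m / s^2
m/s² reduces to the same SI base units, so it is a valid unit for acceleration.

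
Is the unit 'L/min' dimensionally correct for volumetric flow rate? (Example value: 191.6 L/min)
Yes

volumetric flow rate has SI base units: m^3 / s
L/min reduces to the same SI base units, so it is a valid unit for volumetric flow rate.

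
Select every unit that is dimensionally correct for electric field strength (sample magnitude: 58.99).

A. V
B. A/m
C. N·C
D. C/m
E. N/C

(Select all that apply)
E

electric field strength has SI base units: kg * m / (A * s^3)

Checking each option against kg * m / (A * s^3):
  A. V: ✗ does not match
  B. A/m: ✗ does not match
  C. N·C: ✗ does not match
  D. C/m: ✗ does not match
  E. N/C: ✓ matches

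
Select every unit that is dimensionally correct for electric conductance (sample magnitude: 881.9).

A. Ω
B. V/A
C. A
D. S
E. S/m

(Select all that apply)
D

electric conductance has SI base units: A^2 * s^3 / (kg * m^2)

Checking each option against A^2 * s^3 / (kg * m^2):
  A. Ω: ✗ does not match
  B. V/A: ✗ does not match
  C. A: ✗ does not match
  D. S: ✓ matches
  E. S/m: ✗ does not match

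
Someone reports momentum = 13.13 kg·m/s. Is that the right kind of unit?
Yes

momentum has SI base units: kg * m / s
kg·m/s reduces to the same SI base units, so it is a valid unit for momentum.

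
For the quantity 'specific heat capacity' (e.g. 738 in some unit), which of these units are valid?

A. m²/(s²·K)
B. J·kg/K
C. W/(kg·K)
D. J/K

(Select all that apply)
A

specific heat capacity has SI base units: m^2 / (s^2 * K)

Checking each option against m^2 / (s^2 * K):
  A. m²/(s²·K): ✓ matches
  B. J·kg/K: ✗ does not match
  C. W/(kg·K): ✗ does not match
  D. J/K: ✗ does not match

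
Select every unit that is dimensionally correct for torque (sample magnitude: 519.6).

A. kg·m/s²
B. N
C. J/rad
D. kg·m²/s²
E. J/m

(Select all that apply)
C, D

torque has SI base units: kg * m^2 / s^2

Checking each option against kg * m^2 / s^2:
  A. kg·m/s²: ✗ does not match
  B. N: ✗ does not match
  C. J/rad: ✓ matches
  D. kg·m²/s²: ✓ matches
  E. J/m: ✗ does not match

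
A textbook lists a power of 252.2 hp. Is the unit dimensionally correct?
Yes

power has SI base units: kg * m^2 / s^3
hp reduces to the same SI base units, so it is a valid unit for power.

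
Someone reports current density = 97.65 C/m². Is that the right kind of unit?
No

current density has SI base units: A / m^2
C/m² does NOT reduce to A / m^2; a valid unit for current density would be e.g. A/m².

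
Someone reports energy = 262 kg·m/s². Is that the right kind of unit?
No

energy has SI base units: kg * m^2 / s^2
kg·m/s² does NOT reduce to kg * m^2 / s^2; a valid unit for energy would be e.g. J.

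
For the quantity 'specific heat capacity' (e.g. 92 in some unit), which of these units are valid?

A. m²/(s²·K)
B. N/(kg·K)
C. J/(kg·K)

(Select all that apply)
A, C

specific heat capacity has SI base units: m^2 / (s^2 * K)

Checking each option against m^2 / (s^2 * K):
  A. m²/(s²·K): ✓ matches
  B. N/(kg·K): ✗ does not match
  C. J/(kg·K): ✓ matches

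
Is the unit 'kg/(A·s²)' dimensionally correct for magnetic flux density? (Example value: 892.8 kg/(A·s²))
Yes

magnetic flux density has SI base units: kg / (A * s^2)
kg/(A·s²) reduces to the same SI base units, so it is a valid unit for magnetic flux density.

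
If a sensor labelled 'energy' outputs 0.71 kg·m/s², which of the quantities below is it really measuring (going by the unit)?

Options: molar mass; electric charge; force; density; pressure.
force

energy should have units dimensionally equivalent to kg * m^2 / s^2 (e.g. J).
The given unit 'kg·m/s²' reduces to kg * m / s^2. Of the listed options, that is the dimensionality of force.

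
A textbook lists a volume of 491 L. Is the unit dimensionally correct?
Yes

volume has SI base units: m^3
L reduces to the same SI base units, so it is a valid unit for volume.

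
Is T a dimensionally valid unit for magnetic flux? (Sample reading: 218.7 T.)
No

magnetic flux has SI base units: kg * m^2 / (A * s^2)
T does NOT reduce to kg * m^2 / (A * s^2); a valid unit for magnetic flux would be e.g. Wb.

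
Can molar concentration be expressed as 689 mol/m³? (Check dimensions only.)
Yes

molar concentration has SI base units: mol / m^3
mol/m³ reduces to the same SI base units, so it is a valid unit for molar concentration.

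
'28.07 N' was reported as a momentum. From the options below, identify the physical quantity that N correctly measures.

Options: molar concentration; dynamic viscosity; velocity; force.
force

momentum should have units dimensionally equivalent to kg * m / s (e.g. kg·m/s).
The given unit 'N' reduces to kg * m / s^2. Of the listed options, that is the dimensionality of force.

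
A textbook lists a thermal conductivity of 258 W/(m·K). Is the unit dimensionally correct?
Yes

thermal conductivity has SI base units: kg * m / (s^3 * K)
W/(m·K) reduces to the same SI base units, so it is a valid unit for thermal conductivity.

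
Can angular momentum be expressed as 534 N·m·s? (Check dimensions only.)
Yes

angular momentum has SI base units: kg * m^2 / s
N·m·s reduces to the same SI base units, so it is a valid unit for angular momentum.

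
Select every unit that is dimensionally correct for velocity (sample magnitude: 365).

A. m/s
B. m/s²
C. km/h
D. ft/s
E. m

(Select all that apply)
A, C, D

velocity has SI base units: m / s

Checking each option against m / s:
  A. m/s: ✓ matches
  B. m/s²: ✗ does not match
  C. km/h: ✓ matches
  D. ft/s: ✓ matches
  E. m: ✗ does not match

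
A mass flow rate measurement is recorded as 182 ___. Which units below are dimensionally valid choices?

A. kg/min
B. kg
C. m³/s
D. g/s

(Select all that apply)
A, D

mass flow rate has SI base units: kg / s

Checking each option against kg / s:
  A. kg/min: ✓ matches
  B. kg: ✗ does not match
  C. m³/s: ✗ does not match
  D. g/s: ✓ matches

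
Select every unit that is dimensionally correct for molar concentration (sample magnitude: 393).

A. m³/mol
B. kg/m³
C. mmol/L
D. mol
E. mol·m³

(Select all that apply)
C

molar concentration has SI base units: mol / m^3

Checking each option against mol / m^3:
  A. m³/mol: ✗ does not match
  B. kg/m³: ✗ does not match
  C. mmol/L: ✓ matches
  D. mol: ✗ does not match
  E. mol·m³: ✗ does not match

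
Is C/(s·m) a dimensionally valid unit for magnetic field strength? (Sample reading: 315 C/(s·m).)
Yes

magnetic field strength has SI base units: A / m
C/(s·m) reduces to the same SI base units, so it is a valid unit for magnetic field strength.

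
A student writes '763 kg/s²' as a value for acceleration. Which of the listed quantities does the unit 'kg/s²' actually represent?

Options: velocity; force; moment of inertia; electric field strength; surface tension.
surface tension

acceleration should have units dimensionally equivalent to m / s^2 (e.g. m/s²).
The given unit 'kg/s²' reduces to kg / s^2. Of the listed options, that is the dimensionality of surface tension.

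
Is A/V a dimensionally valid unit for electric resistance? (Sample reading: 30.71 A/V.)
No

electric resistance has SI base units: kg * m^2 / (A^2 * s^3)
A/V does NOT reduce to kg * m^2 / (A^2 * s^3); a valid unit for electric resistance would be e.g. Ω.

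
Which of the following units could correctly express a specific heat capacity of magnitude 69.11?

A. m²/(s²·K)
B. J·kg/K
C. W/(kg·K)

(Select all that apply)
A

specific heat capacity has SI base units: m^2 / (s^2 * K)

Checking each option against m^2 / (s^2 * K):
  A. m²/(s²·K): ✓ matches
  B. J·kg/K: ✗ does not match
  C. W/(kg·K): ✗ does not match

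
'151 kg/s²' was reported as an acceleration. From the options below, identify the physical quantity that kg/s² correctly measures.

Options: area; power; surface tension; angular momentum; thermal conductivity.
surface tension

acceleration should have units dimensionally equivalent to m / s^2 (e.g. m/s²).
The given unit 'kg/s²' reduces to kg / s^2. Of the listed options, that is the dimensionality of surface tension.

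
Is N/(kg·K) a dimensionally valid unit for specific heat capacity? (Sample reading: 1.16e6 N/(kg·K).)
No

specific heat capacity has SI base units: m^2 / (s^2 * K)
N/(kg·K) does NOT reduce to m^2 / (s^2 * K); a valid unit for specific heat capacity would be e.g. J/(kg·K).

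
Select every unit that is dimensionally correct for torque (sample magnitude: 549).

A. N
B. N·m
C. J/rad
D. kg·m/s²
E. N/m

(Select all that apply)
B, C

torque has SI base units: kg * m^2 / s^2

Checking each option against kg * m^2 / s^2:
  A. N: ✗ does not match
  B. N·m: ✓ matches
  C. J/rad: ✓ matches
  D. kg·m/s²: ✗ does not match
  E. N/m: ✗ does not match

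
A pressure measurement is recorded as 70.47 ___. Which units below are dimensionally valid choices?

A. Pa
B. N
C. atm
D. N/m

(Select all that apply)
A, C

pressure has SI base units: kg / (m * s^2)

Checking each option against kg / (m * s^2):
  A. Pa: ✓ matches
  B. N: ✗ does not match
  C. atm: ✓ matches
  D. N/m: ✗ does not match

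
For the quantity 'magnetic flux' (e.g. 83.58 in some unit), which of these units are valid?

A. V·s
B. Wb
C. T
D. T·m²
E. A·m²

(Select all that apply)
A, B, D

magnetic flux has SI base units: kg * m^2 / (A * s^2)

Checking each option against kg * m^2 / (A * s^2):
  A. V·s: ✓ matches
  B. Wb: ✓ matches
  C. T: ✗ does not match
  D. T·m²: ✓ matches
  E. A·m²: ✗ does not match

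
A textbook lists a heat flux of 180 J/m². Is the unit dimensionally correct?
No

heat flux has SI base units: kg / s^3
J/m² does NOT reduce to kg / s^3; a valid unit for heat flux would be e.g. W/m².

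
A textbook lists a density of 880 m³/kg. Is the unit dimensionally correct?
No

density has SI base units: kg / m^3
m³/kg does NOT reduce to kg / m^3; a valid unit for density would be e.g. kg/m³.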